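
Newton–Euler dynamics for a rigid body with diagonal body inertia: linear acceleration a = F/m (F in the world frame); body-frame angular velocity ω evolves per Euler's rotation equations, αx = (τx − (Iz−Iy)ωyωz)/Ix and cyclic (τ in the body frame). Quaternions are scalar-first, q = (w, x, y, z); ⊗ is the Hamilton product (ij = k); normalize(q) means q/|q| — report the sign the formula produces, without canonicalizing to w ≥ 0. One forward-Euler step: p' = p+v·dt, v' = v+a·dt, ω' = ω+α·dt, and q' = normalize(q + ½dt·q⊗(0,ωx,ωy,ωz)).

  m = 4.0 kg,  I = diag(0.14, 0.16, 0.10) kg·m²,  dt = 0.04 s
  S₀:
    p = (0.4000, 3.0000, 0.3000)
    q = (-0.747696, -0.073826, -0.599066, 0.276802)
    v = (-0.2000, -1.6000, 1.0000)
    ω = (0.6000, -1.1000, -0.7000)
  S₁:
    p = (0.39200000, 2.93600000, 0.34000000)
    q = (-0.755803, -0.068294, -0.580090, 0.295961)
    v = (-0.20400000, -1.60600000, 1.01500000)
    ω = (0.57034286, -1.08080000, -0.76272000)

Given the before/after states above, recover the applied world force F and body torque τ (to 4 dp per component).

F = (-0.4000, -0.6000, 1.5000)
τ = (-0.1500, 0.0600, -0.1700)

Δω = ω₁−ω₀ = (-0.02965714, 0.01920000, -0.06272000)
precession coupling = (-0.0462, -0.0168, -0.0132)
applied torque τ = (-0.1500, 0.0600, -0.1700)
velocity change Δv = (-0.00400000, -0.00600000, 0.01500000)
F = m·Δv/dt = (-0.4000, -0.6000, 1.5000)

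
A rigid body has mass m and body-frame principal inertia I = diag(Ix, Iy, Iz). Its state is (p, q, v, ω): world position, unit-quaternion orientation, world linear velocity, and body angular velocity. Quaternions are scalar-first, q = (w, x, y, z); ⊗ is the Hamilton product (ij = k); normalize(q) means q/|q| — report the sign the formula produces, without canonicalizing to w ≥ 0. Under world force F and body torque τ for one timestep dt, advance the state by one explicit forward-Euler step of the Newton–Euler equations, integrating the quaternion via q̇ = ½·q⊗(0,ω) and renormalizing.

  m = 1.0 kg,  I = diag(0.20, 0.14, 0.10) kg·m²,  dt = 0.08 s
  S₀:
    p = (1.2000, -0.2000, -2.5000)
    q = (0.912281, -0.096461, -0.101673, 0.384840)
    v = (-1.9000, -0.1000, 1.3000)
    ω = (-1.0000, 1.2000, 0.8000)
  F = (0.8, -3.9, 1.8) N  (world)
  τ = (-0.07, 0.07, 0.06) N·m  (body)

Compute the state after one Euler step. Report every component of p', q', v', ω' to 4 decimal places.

p' = (1.0480, -0.2080, -2.3960)
q' = (0.8988, -0.1543, -0.0700, 0.4043)
v' = (-1.8360, -0.4120, 1.4440)
ω' = (-1.0126, 1.2857, 0.7904)

p + v·dt = (1.0480, -0.2080, -2.3960)
v + (F/m)dt = (-1.8360, -0.4120, 1.4440)
(τ − ω×Iω)/I = (-0.1580, 1.0714, -0.1200)
ω' = ω + α·dt = (-1.0126, 1.2857, 0.7904)
q⊗(0,ω) = (-0.2823254, -1.4554274, 0.7870660, 0.5123986)
q + ½dt·q⊗(0,ω), renormalized = (0.8988, -0.1543, -0.0700, 0.4043)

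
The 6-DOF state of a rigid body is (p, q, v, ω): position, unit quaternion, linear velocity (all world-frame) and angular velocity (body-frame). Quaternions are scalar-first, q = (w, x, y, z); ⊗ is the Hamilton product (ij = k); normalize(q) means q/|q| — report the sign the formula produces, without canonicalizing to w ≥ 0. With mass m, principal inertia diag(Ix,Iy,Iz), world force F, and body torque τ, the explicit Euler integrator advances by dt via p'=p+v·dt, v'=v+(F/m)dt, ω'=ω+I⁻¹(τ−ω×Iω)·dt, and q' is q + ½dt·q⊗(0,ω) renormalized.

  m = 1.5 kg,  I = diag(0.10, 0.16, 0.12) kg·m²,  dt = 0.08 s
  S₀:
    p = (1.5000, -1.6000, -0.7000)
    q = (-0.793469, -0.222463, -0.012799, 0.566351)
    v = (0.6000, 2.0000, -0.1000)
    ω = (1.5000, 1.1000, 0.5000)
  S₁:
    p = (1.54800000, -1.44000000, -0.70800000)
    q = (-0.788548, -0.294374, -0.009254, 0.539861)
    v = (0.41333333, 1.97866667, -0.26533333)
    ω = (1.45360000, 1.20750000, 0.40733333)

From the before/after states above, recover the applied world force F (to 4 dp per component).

F = (-3.5000, -0.4000, -3.1000)

velocity change Δv = (-0.18666667, -0.02133333, -0.16533333)
F = m·Δv/dt = (-3.5000, -0.4000, -3.1000)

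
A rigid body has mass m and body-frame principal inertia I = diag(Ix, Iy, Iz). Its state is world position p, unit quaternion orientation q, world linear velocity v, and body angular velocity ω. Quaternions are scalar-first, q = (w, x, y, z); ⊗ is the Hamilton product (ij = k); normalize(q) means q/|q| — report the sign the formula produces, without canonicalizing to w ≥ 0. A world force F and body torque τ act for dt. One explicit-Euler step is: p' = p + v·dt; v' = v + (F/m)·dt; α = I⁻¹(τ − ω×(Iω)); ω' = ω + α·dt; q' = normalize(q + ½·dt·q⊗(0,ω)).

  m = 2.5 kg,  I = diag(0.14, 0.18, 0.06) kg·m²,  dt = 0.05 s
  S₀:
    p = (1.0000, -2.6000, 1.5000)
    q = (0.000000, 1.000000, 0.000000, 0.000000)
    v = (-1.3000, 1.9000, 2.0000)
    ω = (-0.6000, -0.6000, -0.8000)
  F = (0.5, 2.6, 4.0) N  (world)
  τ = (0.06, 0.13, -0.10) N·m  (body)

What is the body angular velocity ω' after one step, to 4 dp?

(τ − ω×Iω)/I = (0.8400, 0.5089, -1.9067)
ω + α·dt = (-0.5580, -0.5746, -0.8953)

ω' = (-0.5580, -0.5746, -0.8953)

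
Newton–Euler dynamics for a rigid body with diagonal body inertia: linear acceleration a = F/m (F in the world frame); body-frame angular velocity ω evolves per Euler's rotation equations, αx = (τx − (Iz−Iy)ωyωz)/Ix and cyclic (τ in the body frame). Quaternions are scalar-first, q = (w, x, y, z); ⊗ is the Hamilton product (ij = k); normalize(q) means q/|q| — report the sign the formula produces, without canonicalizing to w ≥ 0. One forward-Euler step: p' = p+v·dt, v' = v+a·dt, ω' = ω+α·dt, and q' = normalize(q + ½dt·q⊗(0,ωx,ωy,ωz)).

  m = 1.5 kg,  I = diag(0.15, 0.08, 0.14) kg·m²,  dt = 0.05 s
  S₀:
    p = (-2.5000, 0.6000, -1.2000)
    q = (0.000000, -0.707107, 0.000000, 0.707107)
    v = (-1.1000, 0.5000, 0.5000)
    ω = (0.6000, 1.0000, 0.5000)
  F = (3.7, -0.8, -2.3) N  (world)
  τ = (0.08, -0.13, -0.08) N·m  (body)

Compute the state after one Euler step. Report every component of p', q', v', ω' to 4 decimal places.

p' = (-2.5550, 0.6250, -1.1750)
q' = (0.0018, -0.7244, 0.0194, 0.6891)
v' = (-0.9767, 0.4733, 0.4233)
ω' = (0.6167, 0.9169, 0.4864)

gyro term ω×Iω = (0.0300, 0.0030, -0.0420)
(τ − ω×Iω)/I = (0.3333, -1.6625, -0.2714)
ω + α·dt = (0.6167, 0.9169, 0.4864)
q⊗(0,ω) = (0.0707107, -0.7071070, 0.7778177, -0.7071070)
q' = normalize(q + ½dt·q⊗(0,ω)) = (0.0018, -0.7244, 0.0194, 0.6891)
linear accel F/m = (2.4667, -0.5333, -1.5333)
p' = p + v·dt = (-2.5550, 0.6250, -1.1750)
v + (F/m)dt = (-0.9767, 0.4733, 0.4233)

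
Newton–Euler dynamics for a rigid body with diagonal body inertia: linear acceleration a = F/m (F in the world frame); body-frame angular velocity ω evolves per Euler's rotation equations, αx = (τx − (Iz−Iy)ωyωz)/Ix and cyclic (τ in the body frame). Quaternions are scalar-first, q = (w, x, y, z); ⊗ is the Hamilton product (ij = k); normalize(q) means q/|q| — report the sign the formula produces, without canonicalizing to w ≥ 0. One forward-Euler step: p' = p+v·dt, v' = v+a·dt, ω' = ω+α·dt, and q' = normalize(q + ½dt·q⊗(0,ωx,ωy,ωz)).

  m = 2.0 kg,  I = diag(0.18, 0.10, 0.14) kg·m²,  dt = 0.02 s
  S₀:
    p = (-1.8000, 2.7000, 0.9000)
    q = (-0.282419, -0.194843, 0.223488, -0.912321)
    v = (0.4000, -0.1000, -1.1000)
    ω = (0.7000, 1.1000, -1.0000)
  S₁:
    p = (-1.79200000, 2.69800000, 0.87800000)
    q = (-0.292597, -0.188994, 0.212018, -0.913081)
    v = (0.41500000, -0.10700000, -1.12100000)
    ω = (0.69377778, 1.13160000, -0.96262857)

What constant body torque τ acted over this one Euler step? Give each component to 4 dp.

Δω = ω₁−ω₀ = (-0.00622222, 0.03160000, 0.03737143)
ω₀×(Iω₀) = (-0.0440, -0.0280, -0.0616)
applied torque τ = (-0.1000, 0.1300, 0.2000)

τ = (-0.1000, 0.1300, 0.2000)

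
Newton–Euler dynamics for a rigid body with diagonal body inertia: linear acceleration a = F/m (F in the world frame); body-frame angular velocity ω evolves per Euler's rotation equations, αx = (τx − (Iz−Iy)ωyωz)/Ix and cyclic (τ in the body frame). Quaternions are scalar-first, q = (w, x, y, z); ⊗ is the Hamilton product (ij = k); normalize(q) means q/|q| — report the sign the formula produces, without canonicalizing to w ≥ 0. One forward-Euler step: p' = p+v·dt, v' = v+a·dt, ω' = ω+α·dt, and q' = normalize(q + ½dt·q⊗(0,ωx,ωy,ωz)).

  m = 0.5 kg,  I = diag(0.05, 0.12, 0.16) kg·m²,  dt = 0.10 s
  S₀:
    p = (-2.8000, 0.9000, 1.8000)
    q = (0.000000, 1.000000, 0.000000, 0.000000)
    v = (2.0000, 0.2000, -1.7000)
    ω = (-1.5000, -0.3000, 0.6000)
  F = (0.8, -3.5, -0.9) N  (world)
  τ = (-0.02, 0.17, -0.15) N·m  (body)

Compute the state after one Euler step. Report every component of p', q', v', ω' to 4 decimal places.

p' = (-2.6000, 0.9200, 1.6300)
q' = (0.0747, 0.9966, -0.0299, -0.0149)
v' = (2.1600, -0.5000, -1.8800)
ω' = (-1.5256, -0.2408, 0.4866)

precession coupling ω×(Iω) = (-0.0072, 0.0990, 0.0315)
α = I⁻¹(τ − ω×Iω) = (-0.2560, 0.5917, -1.1344)
new body rate ω' = (-1.5256, -0.2408, 0.4866)
2q̇ = q⊗(0,ω) = (1.5000000, 0.0000000, -0.6000000, -0.3000000)
updated quaternion q' = (0.0747, 0.9966, -0.0299, -0.0149)
new position p' = (-2.6000, 0.9200, 1.6300)
new velocity v' = (2.1600, -0.5000, -1.8800)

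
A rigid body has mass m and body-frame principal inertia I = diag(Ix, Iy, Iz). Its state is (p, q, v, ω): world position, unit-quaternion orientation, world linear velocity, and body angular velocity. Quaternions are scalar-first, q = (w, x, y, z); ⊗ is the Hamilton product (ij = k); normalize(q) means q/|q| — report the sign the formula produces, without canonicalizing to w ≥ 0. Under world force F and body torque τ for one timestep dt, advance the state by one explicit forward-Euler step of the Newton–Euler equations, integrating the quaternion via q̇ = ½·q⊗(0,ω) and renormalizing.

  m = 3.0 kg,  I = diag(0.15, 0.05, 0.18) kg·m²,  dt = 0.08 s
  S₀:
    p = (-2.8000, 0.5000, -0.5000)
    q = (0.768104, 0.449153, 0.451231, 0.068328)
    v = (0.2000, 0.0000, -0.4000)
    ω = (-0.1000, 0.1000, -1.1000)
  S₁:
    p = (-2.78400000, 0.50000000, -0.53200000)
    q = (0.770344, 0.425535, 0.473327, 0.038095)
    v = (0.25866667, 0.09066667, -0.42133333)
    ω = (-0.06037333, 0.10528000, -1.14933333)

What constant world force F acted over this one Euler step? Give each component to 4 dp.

F = (2.2000, 3.4000, -0.8000)

v₁ − v₀ = (0.05866667, 0.09066667, -0.02133333)
F = m·Δv/dt = (2.2000, 3.4000, -0.8000)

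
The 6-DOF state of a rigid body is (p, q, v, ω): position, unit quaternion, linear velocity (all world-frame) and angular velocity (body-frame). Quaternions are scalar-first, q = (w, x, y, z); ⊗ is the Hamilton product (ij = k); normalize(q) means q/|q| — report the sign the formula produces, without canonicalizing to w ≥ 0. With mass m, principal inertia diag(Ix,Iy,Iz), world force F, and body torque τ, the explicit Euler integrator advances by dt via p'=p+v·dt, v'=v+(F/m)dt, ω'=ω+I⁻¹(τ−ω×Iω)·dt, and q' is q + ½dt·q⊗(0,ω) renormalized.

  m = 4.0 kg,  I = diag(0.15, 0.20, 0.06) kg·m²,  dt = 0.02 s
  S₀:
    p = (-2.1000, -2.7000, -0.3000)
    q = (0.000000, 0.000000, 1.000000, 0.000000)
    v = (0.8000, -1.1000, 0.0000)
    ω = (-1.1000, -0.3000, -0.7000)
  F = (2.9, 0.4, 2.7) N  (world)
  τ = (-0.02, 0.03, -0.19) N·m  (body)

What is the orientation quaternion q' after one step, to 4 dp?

Hamilton product q⊗(0,ω) = (0.3000000, -0.7000000, 0.0000000, 1.1000000)
q + ½dt·q⊗(0,ω), renormalized = (0.0030, -0.0070, 0.9999, 0.0110)

q' = (0.0030, -0.0070, 0.9999, 0.0110)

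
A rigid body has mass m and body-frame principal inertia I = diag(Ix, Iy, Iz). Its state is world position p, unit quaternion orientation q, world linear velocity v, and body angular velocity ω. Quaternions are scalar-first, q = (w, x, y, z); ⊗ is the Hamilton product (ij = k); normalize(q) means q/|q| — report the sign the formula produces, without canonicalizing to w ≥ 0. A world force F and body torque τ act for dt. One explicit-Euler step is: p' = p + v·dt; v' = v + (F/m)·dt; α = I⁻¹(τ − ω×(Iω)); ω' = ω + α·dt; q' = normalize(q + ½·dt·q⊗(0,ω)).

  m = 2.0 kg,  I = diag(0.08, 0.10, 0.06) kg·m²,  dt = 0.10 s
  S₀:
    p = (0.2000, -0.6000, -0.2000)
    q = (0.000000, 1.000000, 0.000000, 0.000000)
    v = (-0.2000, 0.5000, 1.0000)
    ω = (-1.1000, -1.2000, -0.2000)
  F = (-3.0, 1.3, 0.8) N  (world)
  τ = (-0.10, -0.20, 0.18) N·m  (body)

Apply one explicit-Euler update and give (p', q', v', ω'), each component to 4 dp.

p' = (0.1800, -0.5500, -0.1000)
q' = (0.0548, 0.9967, 0.0100, -0.0598)
v' = (-0.3500, 0.5650, 1.0400)
ω' = (-1.2130, -1.4044, 0.0560)

precession coupling ω×(Iω) = (-0.0096, 0.0044, 0.0264)
α = I⁻¹(τ − ω×Iω) = (-1.1300, -2.0440, 2.5600)
ω + α·dt = (-1.2130, -1.4044, 0.0560)
q⊗(0,ω) = (1.1000000, 0.0000000, 0.2000000, -1.2000000)
q' = normalize(q + ½dt·q⊗(0,ω)) = (0.0548, 0.9967, 0.0100, -0.0598)
linear accel F/m = (-1.5000, 0.6500, 0.4000)
p + v·dt = (0.1800, -0.5500, -0.1000)
v' = v + a·dt = (-0.3500, 0.5650, 1.0400)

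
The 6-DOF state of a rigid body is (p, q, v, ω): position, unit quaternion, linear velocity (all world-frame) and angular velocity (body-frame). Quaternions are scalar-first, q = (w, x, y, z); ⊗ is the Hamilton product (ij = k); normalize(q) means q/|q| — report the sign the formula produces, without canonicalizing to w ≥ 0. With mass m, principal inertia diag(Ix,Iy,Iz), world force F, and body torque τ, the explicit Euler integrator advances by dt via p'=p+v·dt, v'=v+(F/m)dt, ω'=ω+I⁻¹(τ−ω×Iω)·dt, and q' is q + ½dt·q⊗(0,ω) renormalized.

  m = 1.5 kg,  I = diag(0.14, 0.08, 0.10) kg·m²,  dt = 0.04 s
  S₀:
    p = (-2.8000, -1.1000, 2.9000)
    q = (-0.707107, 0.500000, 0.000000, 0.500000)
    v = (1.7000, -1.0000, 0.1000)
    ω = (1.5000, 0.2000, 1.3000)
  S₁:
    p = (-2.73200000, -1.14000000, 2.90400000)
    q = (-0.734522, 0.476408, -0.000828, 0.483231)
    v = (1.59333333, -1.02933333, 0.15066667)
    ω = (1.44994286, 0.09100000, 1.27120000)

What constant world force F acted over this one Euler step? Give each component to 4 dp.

Δv = v₁−v₀ = (-0.10666667, -0.02933333, 0.05066667)
applied force F = (-4.0000, -1.1000, 1.9000)

F = (-4.0000, -1.1000, 1.9000)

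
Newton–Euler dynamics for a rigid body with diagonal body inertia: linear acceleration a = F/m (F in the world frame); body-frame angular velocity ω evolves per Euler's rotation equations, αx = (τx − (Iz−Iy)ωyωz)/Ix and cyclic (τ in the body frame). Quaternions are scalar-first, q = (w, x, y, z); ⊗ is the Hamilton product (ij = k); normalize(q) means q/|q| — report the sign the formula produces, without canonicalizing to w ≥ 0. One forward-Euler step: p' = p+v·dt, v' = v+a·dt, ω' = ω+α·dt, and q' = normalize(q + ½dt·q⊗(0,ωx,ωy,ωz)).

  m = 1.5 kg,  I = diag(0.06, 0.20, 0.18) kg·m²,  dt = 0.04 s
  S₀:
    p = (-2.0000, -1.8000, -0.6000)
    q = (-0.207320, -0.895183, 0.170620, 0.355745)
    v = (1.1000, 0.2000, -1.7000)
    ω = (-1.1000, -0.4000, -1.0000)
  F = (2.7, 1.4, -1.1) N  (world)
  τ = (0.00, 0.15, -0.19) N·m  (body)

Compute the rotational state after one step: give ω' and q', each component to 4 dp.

ω' = (-1.0947, -0.3436, -1.0559)
q' = (-0.2184, -0.8908, 0.1465, 0.3706)

ω×(Iω) gyroscopic = (-0.0080, -0.1320, 0.0616)
(τ − ω×Iω)/I = (0.1333, 1.4100, -1.3978)
ω + α·dt = (-1.0947, -0.3436, -1.0559)
Hamilton product q⊗(0,ω) = (-0.5607083, 0.1997300, -1.2035745, 0.7530752)
q' = normalize(q + ½dt·q⊗(0,ω)) = (-0.2184, -0.8908, 0.1465, 0.3706)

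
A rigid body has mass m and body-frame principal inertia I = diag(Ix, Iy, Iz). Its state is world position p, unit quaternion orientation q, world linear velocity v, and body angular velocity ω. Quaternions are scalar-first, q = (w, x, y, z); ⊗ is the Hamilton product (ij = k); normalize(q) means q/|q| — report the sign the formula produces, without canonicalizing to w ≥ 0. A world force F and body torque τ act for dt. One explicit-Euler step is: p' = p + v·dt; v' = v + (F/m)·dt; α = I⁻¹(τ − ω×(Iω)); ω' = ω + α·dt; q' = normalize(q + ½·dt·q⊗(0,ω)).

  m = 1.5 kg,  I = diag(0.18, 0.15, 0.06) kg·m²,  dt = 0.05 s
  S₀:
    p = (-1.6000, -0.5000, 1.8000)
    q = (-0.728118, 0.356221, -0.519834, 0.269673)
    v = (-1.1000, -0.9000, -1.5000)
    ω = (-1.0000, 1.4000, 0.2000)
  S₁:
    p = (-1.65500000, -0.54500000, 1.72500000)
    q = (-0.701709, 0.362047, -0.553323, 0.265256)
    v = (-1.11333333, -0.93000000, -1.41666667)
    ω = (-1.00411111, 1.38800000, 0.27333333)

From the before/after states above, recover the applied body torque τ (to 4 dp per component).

rate change Δω = (-0.00411111, -0.01200000, 0.07333333)
τ = I·(Δω/dt) + ω₀×(Iω₀) = (-0.0400, -0.0600, 0.1300)

τ = (-0.0400, -0.0600, 0.1300)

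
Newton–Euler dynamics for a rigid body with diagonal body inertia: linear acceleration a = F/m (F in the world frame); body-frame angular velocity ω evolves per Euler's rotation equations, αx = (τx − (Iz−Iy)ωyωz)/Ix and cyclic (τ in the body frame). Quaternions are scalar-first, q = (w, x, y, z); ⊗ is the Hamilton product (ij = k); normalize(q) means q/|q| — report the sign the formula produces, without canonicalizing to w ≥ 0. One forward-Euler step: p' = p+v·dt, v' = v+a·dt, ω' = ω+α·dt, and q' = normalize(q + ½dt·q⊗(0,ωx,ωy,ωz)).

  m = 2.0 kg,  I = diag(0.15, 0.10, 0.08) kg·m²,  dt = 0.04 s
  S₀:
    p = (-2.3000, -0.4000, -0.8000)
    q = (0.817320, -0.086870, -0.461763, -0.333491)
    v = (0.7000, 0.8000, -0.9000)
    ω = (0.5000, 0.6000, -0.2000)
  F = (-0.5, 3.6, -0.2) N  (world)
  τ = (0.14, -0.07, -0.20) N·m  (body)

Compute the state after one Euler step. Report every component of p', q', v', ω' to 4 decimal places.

p' = p + v·dt = (-2.2720, -0.3680, -0.8360)
new velocity v' = (0.6900, 0.8720, -0.9040)
gyro term ω×Iω = (0.0024, -0.0070, -0.0150)
angular accel α = (0.9173, -0.6300, -2.3125)
ω + α·dt = (0.5367, 0.5748, -0.2925)
Hamilton product q⊗(0,ω) = (0.2537946, 0.7011072, 0.3062725, 0.0152955)
q + ½dt·q⊗(0,ω), renormalized = (0.8223, -0.0728, -0.4556, -0.3331)

p' = (-2.2720, -0.3680, -0.8360)
q' = (0.8223, -0.0728, -0.4556, -0.3331)
v' = (0.6900, 0.8720, -0.9040)
ω' = (0.5367, 0.5748, -0.2925)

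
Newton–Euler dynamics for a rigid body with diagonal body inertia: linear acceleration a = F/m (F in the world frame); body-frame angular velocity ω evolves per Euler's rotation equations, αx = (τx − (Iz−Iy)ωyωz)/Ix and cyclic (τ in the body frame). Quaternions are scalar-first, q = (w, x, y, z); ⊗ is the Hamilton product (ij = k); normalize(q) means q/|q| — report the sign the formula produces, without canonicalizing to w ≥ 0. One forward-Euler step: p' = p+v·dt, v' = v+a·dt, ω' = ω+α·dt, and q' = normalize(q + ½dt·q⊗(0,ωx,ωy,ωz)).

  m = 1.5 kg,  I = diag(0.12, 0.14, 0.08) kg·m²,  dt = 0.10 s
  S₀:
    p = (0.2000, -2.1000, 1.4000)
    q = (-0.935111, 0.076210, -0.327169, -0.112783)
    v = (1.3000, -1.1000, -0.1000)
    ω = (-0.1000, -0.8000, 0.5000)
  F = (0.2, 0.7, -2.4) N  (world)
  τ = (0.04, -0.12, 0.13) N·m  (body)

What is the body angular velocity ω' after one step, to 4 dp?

gyro term ω×Iω = (0.0240, -0.0020, 0.0016)
α = I⁻¹(τ − ω×Iω) = (0.1333, -0.8429, 1.6050)
new body rate ω' = (-0.0867, -0.8843, 0.6605)

ω' = (-0.0867, -0.8843, 0.6605)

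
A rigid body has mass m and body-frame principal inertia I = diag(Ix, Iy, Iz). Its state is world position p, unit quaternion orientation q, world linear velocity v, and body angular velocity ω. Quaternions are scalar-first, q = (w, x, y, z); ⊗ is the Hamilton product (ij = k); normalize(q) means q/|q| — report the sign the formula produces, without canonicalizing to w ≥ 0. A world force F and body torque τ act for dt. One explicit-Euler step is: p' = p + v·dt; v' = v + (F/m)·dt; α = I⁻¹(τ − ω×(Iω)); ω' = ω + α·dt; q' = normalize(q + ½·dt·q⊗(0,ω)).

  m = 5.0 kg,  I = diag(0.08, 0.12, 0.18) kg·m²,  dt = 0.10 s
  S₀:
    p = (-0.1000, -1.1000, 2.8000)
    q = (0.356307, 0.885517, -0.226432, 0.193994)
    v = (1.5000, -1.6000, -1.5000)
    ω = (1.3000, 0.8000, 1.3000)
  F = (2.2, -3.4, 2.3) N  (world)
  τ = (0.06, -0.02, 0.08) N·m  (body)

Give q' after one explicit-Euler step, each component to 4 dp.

q' = (0.2937, 0.8818, -0.2558, 0.2660)

q⊗(0,ω) = (-1.2222187, 0.0136423, -0.6139343, 1.4659743)
q + ½dt·q⊗(0,ω), renormalized = (0.2937, 0.8818, -0.2558, 0.2660)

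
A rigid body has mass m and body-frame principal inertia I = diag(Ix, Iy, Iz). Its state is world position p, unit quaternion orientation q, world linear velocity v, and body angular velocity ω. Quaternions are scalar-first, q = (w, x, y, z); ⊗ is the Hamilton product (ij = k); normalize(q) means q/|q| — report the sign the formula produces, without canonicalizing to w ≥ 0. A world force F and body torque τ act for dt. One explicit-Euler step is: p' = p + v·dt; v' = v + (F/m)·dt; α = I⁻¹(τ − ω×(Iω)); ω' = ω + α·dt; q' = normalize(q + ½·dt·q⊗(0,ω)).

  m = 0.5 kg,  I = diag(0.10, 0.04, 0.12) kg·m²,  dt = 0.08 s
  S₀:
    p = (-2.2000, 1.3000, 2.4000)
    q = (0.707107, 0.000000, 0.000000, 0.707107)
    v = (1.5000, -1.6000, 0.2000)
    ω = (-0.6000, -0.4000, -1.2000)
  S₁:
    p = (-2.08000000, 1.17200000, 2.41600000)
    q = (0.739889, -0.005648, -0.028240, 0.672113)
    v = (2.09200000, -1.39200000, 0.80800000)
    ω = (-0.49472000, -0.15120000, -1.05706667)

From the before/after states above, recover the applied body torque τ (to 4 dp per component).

ω₁ − ω₀ = (0.10528000, 0.24880000, 0.14293333)
precession coupling = (0.0384, -0.0144, -0.0144)
τ = I·(Δω/dt) + ω₀×(Iω₀) = (0.1700, 0.1100, 0.2000)

τ = (0.1700, 0.1100, 0.2000)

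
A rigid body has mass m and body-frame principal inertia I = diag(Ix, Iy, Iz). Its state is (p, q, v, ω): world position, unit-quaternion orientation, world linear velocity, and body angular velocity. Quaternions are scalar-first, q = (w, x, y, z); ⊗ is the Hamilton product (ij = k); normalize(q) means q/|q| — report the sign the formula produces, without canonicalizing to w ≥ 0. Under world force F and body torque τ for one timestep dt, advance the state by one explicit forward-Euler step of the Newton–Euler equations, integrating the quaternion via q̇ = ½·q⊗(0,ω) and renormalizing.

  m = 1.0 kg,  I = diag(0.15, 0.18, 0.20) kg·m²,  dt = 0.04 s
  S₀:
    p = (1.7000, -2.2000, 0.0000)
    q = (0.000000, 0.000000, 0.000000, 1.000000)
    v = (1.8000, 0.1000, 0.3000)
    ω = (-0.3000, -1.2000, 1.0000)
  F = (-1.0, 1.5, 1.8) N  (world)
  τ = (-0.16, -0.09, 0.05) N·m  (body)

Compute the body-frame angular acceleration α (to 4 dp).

α = (-0.9067, -0.5833, 0.1960)

gyro term ω×Iω = (-0.0240, 0.0150, 0.0108)
(τ − ω×Iω)/I = (-0.9067, -0.5833, 0.1960)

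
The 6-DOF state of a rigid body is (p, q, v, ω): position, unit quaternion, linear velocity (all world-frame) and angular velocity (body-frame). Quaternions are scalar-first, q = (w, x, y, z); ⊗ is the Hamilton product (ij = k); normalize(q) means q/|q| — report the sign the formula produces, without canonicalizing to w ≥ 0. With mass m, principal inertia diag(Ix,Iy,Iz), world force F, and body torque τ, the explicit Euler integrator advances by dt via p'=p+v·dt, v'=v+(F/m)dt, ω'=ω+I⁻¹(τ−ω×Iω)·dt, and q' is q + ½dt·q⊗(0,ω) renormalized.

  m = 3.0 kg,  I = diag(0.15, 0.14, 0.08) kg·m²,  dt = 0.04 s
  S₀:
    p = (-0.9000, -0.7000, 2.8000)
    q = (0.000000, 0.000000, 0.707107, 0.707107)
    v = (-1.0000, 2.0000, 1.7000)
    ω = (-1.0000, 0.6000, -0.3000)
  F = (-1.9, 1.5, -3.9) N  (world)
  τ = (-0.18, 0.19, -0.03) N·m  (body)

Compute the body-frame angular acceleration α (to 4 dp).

gyro term ω×Iω = (0.0108, 0.0210, 0.0060)
(τ − ω×Iω)/I = (-1.2720, 1.2071, -0.4500)

α = (-1.2720, 1.2071, -0.4500)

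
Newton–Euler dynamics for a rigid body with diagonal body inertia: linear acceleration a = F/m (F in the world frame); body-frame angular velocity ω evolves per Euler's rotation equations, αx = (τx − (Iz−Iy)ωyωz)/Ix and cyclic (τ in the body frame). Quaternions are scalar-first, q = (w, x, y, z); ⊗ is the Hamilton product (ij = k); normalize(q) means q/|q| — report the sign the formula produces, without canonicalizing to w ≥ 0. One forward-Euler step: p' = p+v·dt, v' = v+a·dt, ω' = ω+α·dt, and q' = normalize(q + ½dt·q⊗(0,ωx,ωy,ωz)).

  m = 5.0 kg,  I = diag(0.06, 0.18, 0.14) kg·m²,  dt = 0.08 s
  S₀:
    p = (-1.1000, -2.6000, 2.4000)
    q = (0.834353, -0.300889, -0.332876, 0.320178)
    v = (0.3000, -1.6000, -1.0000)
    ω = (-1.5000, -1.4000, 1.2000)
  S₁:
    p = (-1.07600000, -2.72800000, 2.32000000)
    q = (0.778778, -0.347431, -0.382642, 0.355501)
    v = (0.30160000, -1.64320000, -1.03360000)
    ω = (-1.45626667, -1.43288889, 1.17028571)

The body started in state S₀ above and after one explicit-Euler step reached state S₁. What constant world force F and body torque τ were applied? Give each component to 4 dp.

F = (0.1000, -2.7000, -2.1000)
τ = (0.1000, 0.0700, 0.2000)

ω₁ − ω₀ = (0.04373333, -0.03288889, -0.02971429)
ω₀×(Iω₀) = (0.0672, 0.1440, 0.2520)
applied torque τ = (0.1000, 0.0700, 0.2000)
v₁ − v₀ = (0.00160000, -0.04320000, -0.03360000)
m·(v₁−v₀)/dt = (0.1000, -2.7000, -2.1000)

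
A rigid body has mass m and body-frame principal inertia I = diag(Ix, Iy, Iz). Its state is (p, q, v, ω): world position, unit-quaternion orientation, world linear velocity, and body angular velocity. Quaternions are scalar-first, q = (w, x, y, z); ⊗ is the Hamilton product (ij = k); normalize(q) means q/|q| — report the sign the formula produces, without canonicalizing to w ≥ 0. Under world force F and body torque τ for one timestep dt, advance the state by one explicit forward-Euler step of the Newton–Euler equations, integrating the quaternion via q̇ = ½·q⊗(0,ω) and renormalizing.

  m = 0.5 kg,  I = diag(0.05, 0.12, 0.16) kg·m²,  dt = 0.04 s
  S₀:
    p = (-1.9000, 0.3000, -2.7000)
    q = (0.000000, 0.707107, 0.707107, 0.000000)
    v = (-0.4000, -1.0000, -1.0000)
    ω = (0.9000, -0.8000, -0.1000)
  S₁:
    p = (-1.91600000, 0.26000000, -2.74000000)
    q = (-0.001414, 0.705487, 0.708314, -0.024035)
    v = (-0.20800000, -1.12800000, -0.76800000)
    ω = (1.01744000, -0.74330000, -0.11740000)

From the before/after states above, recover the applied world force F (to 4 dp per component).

F = (2.4000, -1.6000, 2.9000)

Δv = v₁−v₀ = (0.19200000, -0.12800000, 0.23200000)
applied force F = (2.4000, -1.6000, 2.9000)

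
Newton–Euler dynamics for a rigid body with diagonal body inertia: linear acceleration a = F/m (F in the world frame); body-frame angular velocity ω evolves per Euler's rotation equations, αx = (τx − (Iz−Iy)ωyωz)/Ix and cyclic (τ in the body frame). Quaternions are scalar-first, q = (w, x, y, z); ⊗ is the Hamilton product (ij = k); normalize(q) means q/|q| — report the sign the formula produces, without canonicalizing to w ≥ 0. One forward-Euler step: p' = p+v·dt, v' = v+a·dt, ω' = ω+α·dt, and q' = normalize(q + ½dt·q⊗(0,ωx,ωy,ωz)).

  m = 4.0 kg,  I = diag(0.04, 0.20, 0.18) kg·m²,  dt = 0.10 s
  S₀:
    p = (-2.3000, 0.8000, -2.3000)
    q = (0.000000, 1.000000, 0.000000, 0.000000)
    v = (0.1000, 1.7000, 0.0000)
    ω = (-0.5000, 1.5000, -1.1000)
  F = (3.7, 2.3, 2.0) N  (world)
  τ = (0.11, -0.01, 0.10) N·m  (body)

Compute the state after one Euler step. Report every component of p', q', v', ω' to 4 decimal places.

p' = p + v·dt = (-2.2900, 0.9700, -2.3000)
new velocity v' = (0.1925, 1.7575, 0.0500)
ω×(Iω) gyroscopic = (0.0330, -0.0770, -0.1200)
angular accel α = (1.9250, 0.3350, 1.2222)
new body rate ω' = (-0.3075, 1.5335, -0.9778)
2q̇ = q⊗(0,ω) = (0.5000000, 0.0000000, 1.1000000, 1.5000000)
q + ½dt·q⊗(0,ω), renormalized = (0.0249, 0.9954, 0.0547, 0.0747)

p' = (-2.2900, 0.9700, -2.3000)
q' = (0.0249, 0.9954, 0.0547, 0.0747)
v' = (0.1925, 1.7575, 0.0500)
ω' = (-0.3075, 1.5335, -0.9778)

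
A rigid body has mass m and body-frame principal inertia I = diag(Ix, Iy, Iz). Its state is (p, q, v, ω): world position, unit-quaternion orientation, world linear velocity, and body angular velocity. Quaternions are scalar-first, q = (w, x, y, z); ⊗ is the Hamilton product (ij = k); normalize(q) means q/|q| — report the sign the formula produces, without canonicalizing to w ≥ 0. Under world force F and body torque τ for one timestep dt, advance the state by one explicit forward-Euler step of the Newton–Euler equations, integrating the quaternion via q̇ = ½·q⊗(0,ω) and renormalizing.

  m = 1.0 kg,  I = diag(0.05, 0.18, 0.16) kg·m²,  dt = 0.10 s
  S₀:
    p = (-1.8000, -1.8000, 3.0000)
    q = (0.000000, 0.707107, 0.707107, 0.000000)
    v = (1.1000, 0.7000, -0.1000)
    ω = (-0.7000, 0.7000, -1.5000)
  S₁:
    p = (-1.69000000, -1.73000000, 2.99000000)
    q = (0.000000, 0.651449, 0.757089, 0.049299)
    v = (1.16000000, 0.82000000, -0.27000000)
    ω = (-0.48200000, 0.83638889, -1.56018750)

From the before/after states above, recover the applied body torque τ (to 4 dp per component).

τ = (0.1300, 0.1300, -0.1600)

rate change Δω = (0.21800000, 0.13638889, -0.06018750)
gyro term ω₀×Iω₀ = (0.0210, -0.1155, -0.0637)
I·α + gyro = (0.1300, 0.1300, -0.1600)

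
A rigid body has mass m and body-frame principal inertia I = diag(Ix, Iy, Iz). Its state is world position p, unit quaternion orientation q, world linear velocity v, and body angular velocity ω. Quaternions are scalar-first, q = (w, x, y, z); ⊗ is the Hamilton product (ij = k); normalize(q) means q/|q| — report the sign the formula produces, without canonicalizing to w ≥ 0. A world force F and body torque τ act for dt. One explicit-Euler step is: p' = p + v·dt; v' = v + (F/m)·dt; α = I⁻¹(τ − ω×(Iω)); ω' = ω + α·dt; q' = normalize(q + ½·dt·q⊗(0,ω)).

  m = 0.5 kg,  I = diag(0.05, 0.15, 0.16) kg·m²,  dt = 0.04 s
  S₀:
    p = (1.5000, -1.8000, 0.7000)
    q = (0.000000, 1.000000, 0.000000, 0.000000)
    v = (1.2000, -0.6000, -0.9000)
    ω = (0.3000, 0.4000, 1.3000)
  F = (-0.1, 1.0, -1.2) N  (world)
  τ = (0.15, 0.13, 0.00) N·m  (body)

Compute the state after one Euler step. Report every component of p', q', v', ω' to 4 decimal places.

angular accel α = (2.8960, 1.1527, -0.0750)
ω' = ω + α·dt = (0.4158, 0.4461, 1.2970)
Hamilton product q⊗(0,ω) = (-0.3000000, 0.0000000, -1.3000000, 0.4000000)
q' = normalize(q + ½dt·q⊗(0,ω)) = (-0.0060, 0.9996, -0.0260, 0.0080)
p + v·dt = (1.5480, -1.8240, 0.6640)
v + (F/m)dt = (1.1920, -0.5200, -0.9960)

p' = (1.5480, -1.8240, 0.6640)
q' = (-0.0060, 0.9996, -0.0260, 0.0080)
v' = (1.1920, -0.5200, -0.9960)
ω' = (0.4158, 0.4461, 1.2970)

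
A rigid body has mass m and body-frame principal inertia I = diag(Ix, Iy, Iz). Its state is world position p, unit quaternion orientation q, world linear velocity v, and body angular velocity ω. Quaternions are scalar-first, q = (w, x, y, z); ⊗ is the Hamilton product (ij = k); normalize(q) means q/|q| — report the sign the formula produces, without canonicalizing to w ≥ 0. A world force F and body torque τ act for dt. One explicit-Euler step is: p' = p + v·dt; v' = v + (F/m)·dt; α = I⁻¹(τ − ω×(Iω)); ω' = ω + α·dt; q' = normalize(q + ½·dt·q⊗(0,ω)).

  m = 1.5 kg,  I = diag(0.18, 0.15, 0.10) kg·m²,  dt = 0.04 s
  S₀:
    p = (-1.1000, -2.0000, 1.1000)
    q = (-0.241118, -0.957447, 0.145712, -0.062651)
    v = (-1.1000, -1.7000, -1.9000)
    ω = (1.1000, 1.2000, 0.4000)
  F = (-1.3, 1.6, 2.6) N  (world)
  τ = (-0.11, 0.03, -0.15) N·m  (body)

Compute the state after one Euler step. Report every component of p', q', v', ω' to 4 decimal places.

p' = (-1.1440, -2.0680, 1.0240)
q' = (-0.2229, -0.9595, 0.1461, -0.0907)
v' = (-1.1347, -1.6573, -1.8307)
ω' = (1.0809, 1.1986, 0.3558)

p + v·dt = (-1.1440, -2.0680, 1.0240)
v' = v + a·dt = (-1.1347, -1.6573, -1.8307)
α = I⁻¹(τ − ω×Iω) = (-0.4778, -0.0347, -1.1040)
new body rate ω' = (1.0809, 1.1986, 0.3558)
q⊗(0,ω) = (0.9033977, -0.1317638, 0.0247211, -1.4056668)
updated quaternion q' = (-0.2229, -0.9595, 0.1461, -0.0907)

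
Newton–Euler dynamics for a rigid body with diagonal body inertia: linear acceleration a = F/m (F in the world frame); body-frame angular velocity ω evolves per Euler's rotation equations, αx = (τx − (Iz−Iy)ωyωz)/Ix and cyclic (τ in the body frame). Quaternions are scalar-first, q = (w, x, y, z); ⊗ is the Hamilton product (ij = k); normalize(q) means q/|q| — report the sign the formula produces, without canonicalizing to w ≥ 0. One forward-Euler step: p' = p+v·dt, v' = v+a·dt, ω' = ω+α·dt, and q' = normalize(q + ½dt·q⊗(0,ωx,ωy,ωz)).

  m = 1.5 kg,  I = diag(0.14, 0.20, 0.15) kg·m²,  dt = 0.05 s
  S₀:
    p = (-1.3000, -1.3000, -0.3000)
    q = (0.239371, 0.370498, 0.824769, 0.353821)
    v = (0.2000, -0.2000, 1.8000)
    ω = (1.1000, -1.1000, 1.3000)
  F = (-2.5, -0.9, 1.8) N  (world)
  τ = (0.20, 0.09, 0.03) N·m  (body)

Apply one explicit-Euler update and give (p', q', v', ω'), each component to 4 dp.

p' = (-1.2900, -1.3100, -0.2100)
q' = (0.2401, 0.4131, 0.8148, 0.3283)
v' = (0.1167, -0.2300, 1.8600)
ω' = (1.1459, -1.0739, 1.3342)

gyro term ω×Iω = (0.0715, -0.0143, -0.0726)
α = I⁻¹(τ − ω×Iω) = (0.9179, 0.5215, 0.6840)
ω + α·dt = (1.1459, -1.0739, 1.3342)
Hamilton product q⊗(0,ω) = (0.0397308, 1.7247109, -0.3557524, -1.0036114)
updated quaternion q' = (0.2401, 0.4131, 0.8148, 0.3283)
a = F/m = (-1.6667, -0.6000, 1.2000)
p + v·dt = (-1.2900, -1.3100, -0.2100)
v + (F/m)dt = (0.1167, -0.2300, 1.8600)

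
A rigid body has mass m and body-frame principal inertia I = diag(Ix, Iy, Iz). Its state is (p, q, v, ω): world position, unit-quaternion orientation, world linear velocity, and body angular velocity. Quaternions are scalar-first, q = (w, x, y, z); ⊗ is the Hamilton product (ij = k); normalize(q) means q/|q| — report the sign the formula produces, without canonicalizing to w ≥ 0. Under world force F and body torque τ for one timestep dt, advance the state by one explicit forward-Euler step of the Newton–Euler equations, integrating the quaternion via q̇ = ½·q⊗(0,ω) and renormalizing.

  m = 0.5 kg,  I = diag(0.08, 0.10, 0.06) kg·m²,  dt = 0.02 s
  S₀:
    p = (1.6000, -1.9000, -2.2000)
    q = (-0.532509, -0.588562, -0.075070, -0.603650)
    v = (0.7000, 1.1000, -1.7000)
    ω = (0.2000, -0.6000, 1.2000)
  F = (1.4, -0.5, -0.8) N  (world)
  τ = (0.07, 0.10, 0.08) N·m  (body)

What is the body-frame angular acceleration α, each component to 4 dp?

α = (0.5150, 0.9520, 1.3733)

ω×(Iω) gyroscopic = (0.0288, 0.0048, -0.0024)
α = I⁻¹(τ − ω×Iω) = (0.5150, 0.9520, 1.3733)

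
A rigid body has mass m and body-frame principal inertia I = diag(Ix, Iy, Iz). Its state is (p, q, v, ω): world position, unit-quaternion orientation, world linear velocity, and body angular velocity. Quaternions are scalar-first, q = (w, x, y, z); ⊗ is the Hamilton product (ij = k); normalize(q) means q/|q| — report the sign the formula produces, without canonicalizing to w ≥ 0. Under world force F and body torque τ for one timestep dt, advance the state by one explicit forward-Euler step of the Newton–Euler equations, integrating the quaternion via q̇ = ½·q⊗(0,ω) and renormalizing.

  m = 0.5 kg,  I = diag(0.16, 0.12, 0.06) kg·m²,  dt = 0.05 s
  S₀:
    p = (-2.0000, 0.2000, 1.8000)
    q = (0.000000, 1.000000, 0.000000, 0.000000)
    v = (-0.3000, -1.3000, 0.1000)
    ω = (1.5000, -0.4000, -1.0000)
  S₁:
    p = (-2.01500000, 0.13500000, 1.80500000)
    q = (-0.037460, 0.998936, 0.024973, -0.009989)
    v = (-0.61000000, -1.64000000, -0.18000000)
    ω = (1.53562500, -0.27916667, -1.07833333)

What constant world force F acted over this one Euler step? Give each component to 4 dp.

F = (-3.1000, -3.4000, -2.8000)

Δv = v₁−v₀ = (-0.31000000, -0.34000000, -0.28000000)
m·(v₁−v₀)/dt = (-3.1000, -3.4000, -2.8000)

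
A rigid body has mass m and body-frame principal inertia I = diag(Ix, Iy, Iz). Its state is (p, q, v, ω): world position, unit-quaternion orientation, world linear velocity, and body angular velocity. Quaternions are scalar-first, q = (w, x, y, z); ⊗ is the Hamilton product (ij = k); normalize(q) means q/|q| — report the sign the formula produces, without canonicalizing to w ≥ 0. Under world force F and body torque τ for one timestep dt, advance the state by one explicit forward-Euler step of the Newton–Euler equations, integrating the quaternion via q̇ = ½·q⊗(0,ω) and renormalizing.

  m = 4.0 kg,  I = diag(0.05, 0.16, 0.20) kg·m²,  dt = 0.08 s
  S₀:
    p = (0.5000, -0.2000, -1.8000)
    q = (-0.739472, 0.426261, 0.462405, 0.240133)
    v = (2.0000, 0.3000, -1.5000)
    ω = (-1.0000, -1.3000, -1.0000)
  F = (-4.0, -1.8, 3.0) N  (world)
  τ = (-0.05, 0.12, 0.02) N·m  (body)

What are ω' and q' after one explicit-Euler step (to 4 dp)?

α = I⁻¹(τ − ω×Iω) = (-2.0400, 1.6875, -0.6150)
ω' = ω + α·dt = (-1.1632, -1.1650, -1.0492)
Hamilton product q⊗(0,ω) = (1.2675205, 0.5892399, 1.1474416, 0.6477377)
q' = normalize(q + ½dt·q⊗(0,ω)) = (-0.6867, 0.4485, 0.5068, 0.2653)

ω' = (-1.1632, -1.1650, -1.0492)
q' = (-0.6867, 0.4485, 0.5068, 0.2653)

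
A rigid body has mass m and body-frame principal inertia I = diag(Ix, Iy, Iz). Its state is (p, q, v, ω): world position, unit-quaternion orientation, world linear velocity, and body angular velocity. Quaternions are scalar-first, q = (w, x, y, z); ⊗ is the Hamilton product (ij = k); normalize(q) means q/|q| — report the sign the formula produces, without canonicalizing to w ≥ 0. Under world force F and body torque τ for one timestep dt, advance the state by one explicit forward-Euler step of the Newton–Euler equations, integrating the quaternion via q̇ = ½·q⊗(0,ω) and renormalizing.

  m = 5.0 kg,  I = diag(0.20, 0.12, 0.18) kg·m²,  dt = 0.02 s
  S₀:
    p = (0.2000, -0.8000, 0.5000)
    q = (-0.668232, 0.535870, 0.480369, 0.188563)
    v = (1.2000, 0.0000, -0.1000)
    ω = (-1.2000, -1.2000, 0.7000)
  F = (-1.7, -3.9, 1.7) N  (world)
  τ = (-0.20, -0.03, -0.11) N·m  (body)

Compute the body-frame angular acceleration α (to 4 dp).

α = (-0.7480, -0.1100, 0.0289)

precession coupling ω×(Iω) = (-0.0504, -0.0168, -0.1152)
angular accel α = (-0.7480, -0.1100, 0.0289)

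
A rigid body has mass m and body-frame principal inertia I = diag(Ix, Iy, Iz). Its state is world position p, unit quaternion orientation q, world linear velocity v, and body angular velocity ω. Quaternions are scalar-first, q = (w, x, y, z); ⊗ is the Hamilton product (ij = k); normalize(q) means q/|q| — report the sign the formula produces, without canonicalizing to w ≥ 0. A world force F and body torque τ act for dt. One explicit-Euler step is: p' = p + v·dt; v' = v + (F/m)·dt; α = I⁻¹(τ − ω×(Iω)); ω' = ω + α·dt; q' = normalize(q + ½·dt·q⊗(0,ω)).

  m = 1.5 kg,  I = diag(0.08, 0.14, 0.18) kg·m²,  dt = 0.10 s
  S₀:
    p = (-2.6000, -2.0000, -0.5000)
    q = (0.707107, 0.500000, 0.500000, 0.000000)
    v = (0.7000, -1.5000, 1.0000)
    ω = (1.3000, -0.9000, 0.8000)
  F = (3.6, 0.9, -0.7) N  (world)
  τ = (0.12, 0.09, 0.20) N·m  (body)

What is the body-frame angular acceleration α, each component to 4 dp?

gyro term ω×Iω = (-0.0288, -0.1040, -0.0702)
(τ − ω×Iω)/I = (1.8600, 1.3857, 1.5011)

α = (1.8600, 1.3857, 1.5011)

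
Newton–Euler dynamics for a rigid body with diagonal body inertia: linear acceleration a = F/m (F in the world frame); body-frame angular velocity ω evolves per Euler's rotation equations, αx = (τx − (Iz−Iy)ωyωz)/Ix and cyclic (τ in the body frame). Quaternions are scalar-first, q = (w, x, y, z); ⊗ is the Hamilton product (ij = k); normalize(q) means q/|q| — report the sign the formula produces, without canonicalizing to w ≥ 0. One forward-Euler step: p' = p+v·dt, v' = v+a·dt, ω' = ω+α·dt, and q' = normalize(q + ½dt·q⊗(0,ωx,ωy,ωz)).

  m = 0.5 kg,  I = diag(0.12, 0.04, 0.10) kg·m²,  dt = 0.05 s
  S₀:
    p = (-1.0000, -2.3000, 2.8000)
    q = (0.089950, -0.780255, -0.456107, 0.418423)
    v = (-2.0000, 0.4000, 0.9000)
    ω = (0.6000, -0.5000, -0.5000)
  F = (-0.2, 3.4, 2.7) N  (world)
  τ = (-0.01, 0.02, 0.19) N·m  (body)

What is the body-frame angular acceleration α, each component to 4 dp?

precession coupling ω×(Iω) = (0.0150, -0.0060, 0.0240)
angular accel α = (-0.2083, 0.6500, 1.6600)

α = (-0.2083, 0.6500, 1.6600)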